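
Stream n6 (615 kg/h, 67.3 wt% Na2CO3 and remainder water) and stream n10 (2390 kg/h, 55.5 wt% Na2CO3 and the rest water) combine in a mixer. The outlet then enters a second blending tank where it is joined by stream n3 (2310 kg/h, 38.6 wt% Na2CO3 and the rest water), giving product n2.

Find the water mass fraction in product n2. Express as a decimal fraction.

Overall, product flow = 5315 kg/h.
water in = 615×0.327 + 2390×0.445 + 2310×0.614 = 2683 kg/h.
water fraction in n2 = 0.505.

0.505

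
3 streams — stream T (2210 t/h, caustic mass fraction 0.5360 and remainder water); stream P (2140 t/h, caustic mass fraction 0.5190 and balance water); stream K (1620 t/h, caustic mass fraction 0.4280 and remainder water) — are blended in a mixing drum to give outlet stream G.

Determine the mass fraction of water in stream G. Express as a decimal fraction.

Total flow out = 2210 + 2140 + 1620 = 5970 t/h.
water in = 2210×0.464 + 2140×0.481 + 1620×0.572 = 2981.4 t/h.
water mass fraction in G = 2981.4/5970 = 0.4994.

0.4994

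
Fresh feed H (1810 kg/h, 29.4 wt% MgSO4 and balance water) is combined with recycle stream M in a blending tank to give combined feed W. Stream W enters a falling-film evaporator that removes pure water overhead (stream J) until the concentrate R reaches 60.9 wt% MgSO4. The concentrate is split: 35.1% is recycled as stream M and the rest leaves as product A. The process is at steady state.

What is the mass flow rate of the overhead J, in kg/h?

936.2 kg/h

Overall MgSO4 balance (none leaves overhead): MgSO4 in fresh feed = MgSO4 in product, i.e. 1810×0.294 = (1−0.351)·R·0.609.
R = 532.14/(0.609×0.649) = 1346.4 kg/h.
Recycle M = 0.351×1346.4 = 472.58 kg/h.
Combined feed W = 1810 + 472.58 = 2282.6 kg/h.
Overhead J = W − R = 2282.6 − 1346.4 = 936.21 kg/h.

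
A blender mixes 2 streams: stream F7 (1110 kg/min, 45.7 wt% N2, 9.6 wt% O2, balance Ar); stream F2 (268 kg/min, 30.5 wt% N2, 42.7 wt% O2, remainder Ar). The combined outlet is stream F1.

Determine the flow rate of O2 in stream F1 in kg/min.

O2 out = O2 in = 1110×0.096 + 268×0.427 = 221 kg/min.

221 kg/min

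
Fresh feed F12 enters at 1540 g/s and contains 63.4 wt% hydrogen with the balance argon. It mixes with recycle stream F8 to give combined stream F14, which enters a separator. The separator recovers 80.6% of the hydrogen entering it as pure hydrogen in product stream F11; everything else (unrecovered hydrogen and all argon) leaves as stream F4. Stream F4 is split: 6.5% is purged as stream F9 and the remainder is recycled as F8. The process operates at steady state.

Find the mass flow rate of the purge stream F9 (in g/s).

argon enters only via F12 and leaves only via the purge: 1540×0.366 = 0.065×(argon in F4), and the separator passes all argon, so argon in F14 = argon in F4 = 8671.4 g/s.
hydrogen in F14: m_A = 1540×0.634 + (1−0.065)·(1−0.806)·m_A, so m_A = 976.36/0.8186 = 1192.7 g/s.
F4 = (1−0.806)×1192.7 + 8671.4 = 8902.8 g/s.
Purge F9 = 0.065×8902.8 = 578.68 g/s.

578.7 g/s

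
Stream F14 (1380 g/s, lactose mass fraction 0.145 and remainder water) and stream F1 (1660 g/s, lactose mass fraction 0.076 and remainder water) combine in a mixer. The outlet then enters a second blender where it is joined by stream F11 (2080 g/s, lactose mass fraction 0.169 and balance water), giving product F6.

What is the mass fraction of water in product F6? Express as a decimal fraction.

0.868

Overall, product flow = 5120 g/s.
water in = 1380×0.855 + 1660×0.924 + 2080×0.831 = 4442.2 g/s.
water fraction in F6 = 0.868.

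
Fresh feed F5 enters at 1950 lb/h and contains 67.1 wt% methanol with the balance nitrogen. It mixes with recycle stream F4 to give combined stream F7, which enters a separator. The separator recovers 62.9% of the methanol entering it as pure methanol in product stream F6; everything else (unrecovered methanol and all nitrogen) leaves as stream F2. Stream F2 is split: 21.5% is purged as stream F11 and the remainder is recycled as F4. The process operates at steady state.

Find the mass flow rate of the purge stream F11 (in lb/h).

788.8 lb/h

nitrogen enters only via F5 and leaves only via the purge: 1950×0.329 = 0.215×(nitrogen in F2), and the separator passes all nitrogen, so nitrogen in F7 = nitrogen in F2 = 2984 lb/h.
methanol in F7: m_A = 1950×0.671 + (1−0.215)·(1−0.629)·m_A, so m_A = 1308.5/0.7088 = 1846.1 lb/h.
F2 = (1−0.629)×1846.1 + 2984 = 3668.9 lb/h.
Purge F11 = 0.215×3668.9 = 788.8 lb/h.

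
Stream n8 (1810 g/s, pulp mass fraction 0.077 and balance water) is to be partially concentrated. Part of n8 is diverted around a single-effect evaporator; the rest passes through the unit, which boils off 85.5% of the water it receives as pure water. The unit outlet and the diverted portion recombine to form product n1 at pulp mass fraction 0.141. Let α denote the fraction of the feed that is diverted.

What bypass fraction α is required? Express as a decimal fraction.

All 1810×0.077 = 139.37 g/s of pulp reaches n1, so n1 = 139.37/0.141 = 988.44 g/s and vapour = 821.56 g/s.
The evaporator receives (1−α)·1810 of feed at 0.923 water and removes 0.855 of that water:
0.855×0.923×(1−α)×1810 = 821.56
(1−α) = 821.56/1428.4 = 0.5752;  α = 0.4248.

0.425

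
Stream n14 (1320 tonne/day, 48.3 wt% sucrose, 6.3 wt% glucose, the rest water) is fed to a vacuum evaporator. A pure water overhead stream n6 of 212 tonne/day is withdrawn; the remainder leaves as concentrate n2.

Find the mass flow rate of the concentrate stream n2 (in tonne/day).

Concentrate = 1320 − 212 = 1108 tonne/day.

1108 tonne/day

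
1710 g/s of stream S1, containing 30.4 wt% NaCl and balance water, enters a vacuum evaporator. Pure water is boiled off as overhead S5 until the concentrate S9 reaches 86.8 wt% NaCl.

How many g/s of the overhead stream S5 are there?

NaCl is conserved: 1710×0.304 = 519.84 g/s all reports to the concentrate.
Concentrate = 519.84/(target fraction) = 598.89 g/s.
Overhead = 1710 − 598.89 = 1111.1 g/s.

1111 g/s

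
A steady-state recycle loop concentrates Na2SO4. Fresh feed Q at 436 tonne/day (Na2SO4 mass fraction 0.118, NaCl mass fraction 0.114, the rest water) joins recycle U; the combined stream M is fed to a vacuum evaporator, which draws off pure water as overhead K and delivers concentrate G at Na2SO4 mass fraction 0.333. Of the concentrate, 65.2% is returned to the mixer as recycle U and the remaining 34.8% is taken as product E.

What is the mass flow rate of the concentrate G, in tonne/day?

Overall Na2SO4 balance (none leaves overhead): Na2SO4 in fresh feed = Na2SO4 in product, i.e. 436×0.118 = (1−0.652)·G·0.333.
G = 51.448/(0.333×0.348) = 443.96 tonne/day.

444 tonne/day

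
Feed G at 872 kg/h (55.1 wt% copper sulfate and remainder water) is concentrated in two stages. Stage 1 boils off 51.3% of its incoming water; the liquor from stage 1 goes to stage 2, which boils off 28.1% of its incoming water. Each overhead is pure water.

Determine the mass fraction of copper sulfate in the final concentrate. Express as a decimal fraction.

water in feed = 872×0.449 = 391.53 kg/h.
After stage 1: water left = (1−0.513)×391.53 = 190.67; stream total = 671.15 kg/h.
After stage 2: water left = (1−0.281)×190.67 = 137.09; final concentrate = 617.57 kg/h.
copper sulfate fraction = 480.47/617.57 = 0.778.

0.778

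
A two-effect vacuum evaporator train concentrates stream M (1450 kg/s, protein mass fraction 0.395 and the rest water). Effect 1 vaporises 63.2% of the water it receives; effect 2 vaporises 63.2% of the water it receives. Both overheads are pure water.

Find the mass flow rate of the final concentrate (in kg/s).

water in feed = 1450×0.605 = 877.25 kg/s.
After stage 1: water left = (1−0.632)×877.25 = 322.83; stream total = 895.58 kg/s.
After stage 2: water left = (1−0.632)×322.83 = 118.8; final concentrate = 691.55 kg/s.

691.6 kg/s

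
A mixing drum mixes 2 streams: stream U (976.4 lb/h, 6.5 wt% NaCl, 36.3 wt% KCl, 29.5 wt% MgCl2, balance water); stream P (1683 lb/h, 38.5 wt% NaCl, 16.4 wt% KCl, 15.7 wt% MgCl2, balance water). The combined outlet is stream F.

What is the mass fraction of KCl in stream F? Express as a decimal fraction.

Total flow out = 976.4 + 1683 = 2659.4 lb/h.
KCl in = 976.4×0.363 + 1683×0.164 = 630.45 lb/h.
KCl mass fraction in F = 630.45/2659.4 = 0.237.

0.237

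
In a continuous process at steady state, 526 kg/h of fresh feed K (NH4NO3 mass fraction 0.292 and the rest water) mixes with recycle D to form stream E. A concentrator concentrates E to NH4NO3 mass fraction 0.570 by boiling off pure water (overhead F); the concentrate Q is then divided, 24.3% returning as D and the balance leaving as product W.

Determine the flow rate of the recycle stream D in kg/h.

Overall NH4NO3 balance (none leaves overhead): NH4NO3 in fresh feed = NH4NO3 in product, i.e. 526×0.292 = (1−0.243)·Q·0.570.
Q = 153.59/(0.570×0.757) = 355.96 kg/h.
Recycle D = 0.243×355.96 = 86.498 kg/h.

86.5 kg/h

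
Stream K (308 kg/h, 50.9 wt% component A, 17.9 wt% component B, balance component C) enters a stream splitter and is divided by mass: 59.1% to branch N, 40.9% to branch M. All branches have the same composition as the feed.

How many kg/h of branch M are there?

Branch M flow = 0.409×308 = 125.97 kg/h.

126 kg/h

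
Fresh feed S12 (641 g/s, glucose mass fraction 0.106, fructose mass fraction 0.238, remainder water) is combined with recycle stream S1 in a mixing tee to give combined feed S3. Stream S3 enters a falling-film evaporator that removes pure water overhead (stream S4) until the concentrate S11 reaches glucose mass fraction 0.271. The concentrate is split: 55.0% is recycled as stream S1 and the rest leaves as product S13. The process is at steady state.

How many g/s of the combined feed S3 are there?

Overall glucose balance (none leaves overhead): glucose in fresh feed = glucose in product, i.e. 641×0.106 = (1−0.550)·S11·0.271.
S11 = 67.946/(0.271×0.450) = 557.16 g/s.
Recycle S1 = 0.550×557.16 = 306.44 g/s.
Combined feed S3 = 641 + 306.44 = 947.44 g/s.

947.4 g/s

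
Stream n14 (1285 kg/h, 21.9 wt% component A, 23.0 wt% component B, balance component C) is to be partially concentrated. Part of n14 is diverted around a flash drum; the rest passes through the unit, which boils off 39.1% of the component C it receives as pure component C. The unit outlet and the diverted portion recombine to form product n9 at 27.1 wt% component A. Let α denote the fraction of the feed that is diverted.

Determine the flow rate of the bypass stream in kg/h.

All 1285×0.219 = 281.42 kg/h of component A reaches n9, so n9 = 281.42/0.271 = 1038.4 kg/h and vapour = 246.57 kg/h.
The evaporator receives (1−α)·1285 of feed at 0.551 component C and removes 0.391 of that component C:
0.391×0.551×(1−α)×1285 = 246.57
(1−α) = 246.57/276.84 = 0.8906;  α = 0.1094.
Bypass flow = 0.1094×1285 = 140.52 kg/h.

140.5 kg/h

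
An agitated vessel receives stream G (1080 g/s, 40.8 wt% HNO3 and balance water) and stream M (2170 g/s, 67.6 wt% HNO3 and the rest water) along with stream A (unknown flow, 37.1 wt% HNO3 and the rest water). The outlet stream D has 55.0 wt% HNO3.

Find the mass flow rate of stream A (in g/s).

670.7 g/s

Let A be the unknown flow. Total out = 3250 + A.
HNO3 balance: 1907.6 + 0.371·A = 0.550·(3250 + A)
(0.371 − 0.550)·A = 0.550×3250 − 1907.6 = -120.06
A = -120.06 / -0.179 = 670.73 g/s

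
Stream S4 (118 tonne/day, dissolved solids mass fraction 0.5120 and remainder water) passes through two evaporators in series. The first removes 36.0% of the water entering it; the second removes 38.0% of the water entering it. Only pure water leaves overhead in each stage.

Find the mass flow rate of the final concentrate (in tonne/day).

83.27 tonne/day

water in feed = 118×0.488 = 57.584 tonne/day.
After stage 1: water left = (1−0.360)×57.584 = 36.854; stream total = 97.27 tonne/day.
After stage 2: water left = (1−0.380)×36.854 = 22.849; final concentrate = 83.265 tonne/day.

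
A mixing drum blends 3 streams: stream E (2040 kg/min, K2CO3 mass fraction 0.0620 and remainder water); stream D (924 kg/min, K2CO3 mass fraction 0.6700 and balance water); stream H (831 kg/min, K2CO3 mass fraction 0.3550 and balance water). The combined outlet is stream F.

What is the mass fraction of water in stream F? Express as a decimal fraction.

Total flow out = 2040 + 924 + 831 = 3795 kg/min.
water in = 2040×0.938 + 924×0.330 + 831×0.645 = 2754.4 kg/min.
water mass fraction in F = 2754.4/3795 = 0.7258.

0.7258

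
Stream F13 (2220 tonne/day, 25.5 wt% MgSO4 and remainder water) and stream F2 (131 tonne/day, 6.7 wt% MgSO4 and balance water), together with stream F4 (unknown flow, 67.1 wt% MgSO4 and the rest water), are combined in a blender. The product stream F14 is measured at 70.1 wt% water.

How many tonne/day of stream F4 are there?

344.3 tonne/day

Let F4 be the unknown flow. Total out = 2351 + F4.
water balance: 1776.1 + 0.329·F4 = 0.701·(2351 + F4)
(0.329 − 0.701)·F4 = 0.701×2351 − 1776.1 = -128.07
F4 = -128.07 / -0.372 = 344.28 tonne/day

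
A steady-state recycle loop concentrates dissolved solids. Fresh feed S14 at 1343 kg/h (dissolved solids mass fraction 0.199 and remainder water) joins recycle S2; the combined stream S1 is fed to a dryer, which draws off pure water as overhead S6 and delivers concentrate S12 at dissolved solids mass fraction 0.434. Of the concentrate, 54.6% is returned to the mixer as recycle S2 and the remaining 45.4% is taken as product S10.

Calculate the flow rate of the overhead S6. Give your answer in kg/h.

727.2 kg/h

Overall dissolved solids balance (none leaves overhead): dissolved solids in fresh feed = dissolved solids in product, i.e. 1343×0.199 = (1−0.546)·S12·0.434.
S12 = 267.26/(0.434×0.454) = 1356.4 kg/h.
Recycle S2 = 0.546×1356.4 = 740.59 kg/h.
Combined feed S1 = 1343 + 740.59 = 2083.6 kg/h.
Overhead S6 = S1 − S12 = 2083.6 − 1356.4 = 727.2 kg/h.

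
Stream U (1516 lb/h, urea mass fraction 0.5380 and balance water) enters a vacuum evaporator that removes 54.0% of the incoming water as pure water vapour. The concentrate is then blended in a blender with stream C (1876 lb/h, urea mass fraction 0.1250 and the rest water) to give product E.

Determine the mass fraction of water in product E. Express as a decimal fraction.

Vapour removed = 0.540×0.462×1516 = 378.21 lb/h; concentrate = 1137.8 lb/h.
water reaching the mixer = 322.18 (from concentrate) + 1876×0.875 = 1963.7 lb/h.
Product flow = 1137.8 + 1876 = 3013.8 lb/h; water fraction = 0.6516.

0.6516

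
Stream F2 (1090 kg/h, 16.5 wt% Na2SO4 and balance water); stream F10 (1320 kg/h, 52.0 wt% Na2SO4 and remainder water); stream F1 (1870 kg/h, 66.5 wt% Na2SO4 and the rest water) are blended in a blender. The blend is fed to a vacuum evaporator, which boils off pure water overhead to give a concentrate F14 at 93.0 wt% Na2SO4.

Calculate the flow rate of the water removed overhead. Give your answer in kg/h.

2011 kg/h

Na2SO4 entering = 1090×0.165 + 1320×0.520 + 1870×0.665 = 2109.8 kg/h.
All Na2SO4 reports to F14, so F14 = 2109.8/0.930 = 2268.6 kg/h.
Total feed = 4280 kg/h; overhead = 4280 − 2268.6 = 2011.4 kg/h.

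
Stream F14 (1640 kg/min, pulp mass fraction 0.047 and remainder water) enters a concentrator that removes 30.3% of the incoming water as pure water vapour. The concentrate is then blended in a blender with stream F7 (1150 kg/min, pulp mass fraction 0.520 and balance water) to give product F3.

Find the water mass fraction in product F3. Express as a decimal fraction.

Vapour removed = 0.303×0.953×1640 = 473.56 kg/min; concentrate = 1166.4 kg/min.
water reaching the mixer = 1089.4 (from concentrate) + 1150×0.480 = 1641.4 kg/min.
Product flow = 1166.4 + 1150 = 2316.4 kg/min; water fraction = 0.709.

0.709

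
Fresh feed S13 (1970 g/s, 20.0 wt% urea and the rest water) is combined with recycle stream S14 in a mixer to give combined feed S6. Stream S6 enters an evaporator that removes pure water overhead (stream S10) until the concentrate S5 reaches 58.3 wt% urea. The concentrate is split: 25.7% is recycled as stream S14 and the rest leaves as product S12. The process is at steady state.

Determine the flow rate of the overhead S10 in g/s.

Overall urea balance (none leaves overhead): urea in fresh feed = urea in product, i.e. 1970×0.200 = (1−0.257)·S5·0.583.
S5 = 394/(0.583×0.743) = 909.58 g/s.
Recycle S14 = 0.257×909.58 = 233.76 g/s.
Combined feed S6 = 1970 + 233.76 = 2203.8 g/s.
Overhead S10 = S6 − S5 = 2203.8 − 909.58 = 1294.2 g/s.

1294 g/s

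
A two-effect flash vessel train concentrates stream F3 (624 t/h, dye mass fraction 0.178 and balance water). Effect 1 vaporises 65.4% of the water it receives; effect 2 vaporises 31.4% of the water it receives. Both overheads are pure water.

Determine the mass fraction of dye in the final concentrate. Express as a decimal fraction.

water in feed = 624×0.822 = 512.93 t/h.
After stage 1: water left = (1−0.654)×512.93 = 177.47; stream total = 288.55 t/h.
After stage 2: water left = (1−0.314)×177.47 = 121.75; final concentrate = 232.82 t/h.
dye fraction = 111.07/232.82 = 0.477.

0.477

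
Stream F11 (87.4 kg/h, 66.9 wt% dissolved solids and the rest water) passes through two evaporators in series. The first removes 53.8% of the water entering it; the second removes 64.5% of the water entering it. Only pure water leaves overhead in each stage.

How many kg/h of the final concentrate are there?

water in feed = 87.4×0.331 = 28.929 kg/h.
After stage 1: water left = (1−0.538)×28.929 = 13.365; stream total = 71.836 kg/h.
After stage 2: water left = (1−0.645)×13.365 = 4.7447; final concentrate = 63.215 kg/h.

63.22 kg/h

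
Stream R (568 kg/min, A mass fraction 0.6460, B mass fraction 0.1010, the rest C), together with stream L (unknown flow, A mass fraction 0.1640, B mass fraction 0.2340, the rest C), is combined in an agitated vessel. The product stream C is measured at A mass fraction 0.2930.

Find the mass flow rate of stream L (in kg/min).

Let L be the unknown flow. Total out = 568 + L.
A balance: 366.93 + 0.164·L = 0.293·(568 + L)
(0.164 − 0.293)·L = 0.293×568 − 366.93 = -200.5
L = -200.5 / -0.129 = 1554.3 kg/min

1554 kg/min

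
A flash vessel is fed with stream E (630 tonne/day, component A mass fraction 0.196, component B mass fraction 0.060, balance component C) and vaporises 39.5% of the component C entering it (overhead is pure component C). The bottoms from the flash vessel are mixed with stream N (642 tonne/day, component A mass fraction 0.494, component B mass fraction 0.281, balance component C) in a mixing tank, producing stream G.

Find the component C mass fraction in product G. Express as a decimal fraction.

Vapour removed = 0.395×0.744×630 = 185.14 tonne/day; concentrate = 444.86 tonne/day.
component C reaching the mixer = 283.58 (from concentrate) + 642×0.225 = 428.03 tonne/day.
Product flow = 444.86 + 642 = 1086.9 tonne/day; component C fraction = 0.394.

0.394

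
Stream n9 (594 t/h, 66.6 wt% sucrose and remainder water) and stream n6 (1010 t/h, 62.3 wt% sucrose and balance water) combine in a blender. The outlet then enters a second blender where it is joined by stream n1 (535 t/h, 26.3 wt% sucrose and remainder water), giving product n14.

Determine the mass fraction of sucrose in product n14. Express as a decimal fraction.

0.545

Overall, product flow = 2139 t/h.
sucrose in = 594×0.666 + 1010×0.623 + 535×0.263 = 1165.5 t/h.
sucrose fraction in n14 = 0.545.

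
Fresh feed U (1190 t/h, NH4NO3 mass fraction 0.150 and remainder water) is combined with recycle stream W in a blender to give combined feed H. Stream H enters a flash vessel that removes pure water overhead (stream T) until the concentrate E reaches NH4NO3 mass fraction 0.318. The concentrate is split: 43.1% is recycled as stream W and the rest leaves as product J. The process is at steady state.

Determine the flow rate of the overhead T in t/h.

Overall NH4NO3 balance (none leaves overhead): NH4NO3 in fresh feed = NH4NO3 in product, i.e. 1190×0.150 = (1−0.431)·E·0.318.
E = 178.5/(0.318×0.569) = 986.5 t/h.
Recycle W = 0.431×986.5 = 425.18 t/h.
Combined feed H = 1190 + 425.18 = 1615.2 t/h.
Overhead T = H − E = 1615.2 − 986.5 = 628.68 t/h.

628.7 t/h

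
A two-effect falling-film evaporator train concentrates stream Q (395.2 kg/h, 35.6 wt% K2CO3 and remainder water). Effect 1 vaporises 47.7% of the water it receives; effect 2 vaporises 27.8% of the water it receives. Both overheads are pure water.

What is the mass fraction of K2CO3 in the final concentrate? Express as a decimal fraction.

0.594

water in feed = 395.2×0.644 = 254.51 kg/h.
After stage 1: water left = (1−0.477)×254.51 = 133.11; stream total = 273.8 kg/h.
After stage 2: water left = (1−0.278)×133.11 = 96.104; final concentrate = 236.8 kg/h.
K2CO3 fraction = 140.69/236.8 = 0.594.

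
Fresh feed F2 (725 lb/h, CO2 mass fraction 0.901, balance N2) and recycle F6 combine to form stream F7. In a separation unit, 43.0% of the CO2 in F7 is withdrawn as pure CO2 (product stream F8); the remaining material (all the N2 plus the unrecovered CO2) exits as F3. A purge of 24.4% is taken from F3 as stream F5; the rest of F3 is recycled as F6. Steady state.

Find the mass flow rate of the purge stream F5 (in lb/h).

231.4 lb/h

N2 enters only via F2 and leaves only via the purge: 725×0.099 = 0.244×(N2 in F3), and the separation unit passes all N2, so N2 in F7 = N2 in F3 = 294.16 lb/h.
CO2 in F7: m_A = 725×0.901 + (1−0.244)·(1−0.430)·m_A, so m_A = 653.23/0.5691 = 1147.9 lb/h.
F3 = (1−0.430)×1147.9 + 294.16 = 948.44 lb/h.
Purge F5 = 0.244×948.44 = 231.42 lb/h.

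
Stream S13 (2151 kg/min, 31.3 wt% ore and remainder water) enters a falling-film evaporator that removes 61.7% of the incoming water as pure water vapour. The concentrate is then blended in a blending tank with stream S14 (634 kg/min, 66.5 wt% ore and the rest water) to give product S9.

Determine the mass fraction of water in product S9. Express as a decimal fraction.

0.4155

Vapour removed = 0.617×0.687×2151 = 911.76 kg/min; concentrate = 1239.2 kg/min.
water reaching the mixer = 565.97 (from concentrate) + 634×0.335 = 778.36 kg/min.
Product flow = 1239.2 + 634 = 1873.2 kg/min; water fraction = 0.4155.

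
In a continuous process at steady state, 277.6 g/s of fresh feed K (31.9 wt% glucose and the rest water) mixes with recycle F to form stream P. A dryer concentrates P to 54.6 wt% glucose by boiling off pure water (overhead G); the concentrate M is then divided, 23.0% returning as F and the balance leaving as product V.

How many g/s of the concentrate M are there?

Overall glucose balance (none leaves overhead): glucose in fresh feed = glucose in product, i.e. 277.6×0.319 = (1−0.230)·M·0.546.
M = 88.554/(0.546×0.770) = 210.63 g/s.

210.6 g/s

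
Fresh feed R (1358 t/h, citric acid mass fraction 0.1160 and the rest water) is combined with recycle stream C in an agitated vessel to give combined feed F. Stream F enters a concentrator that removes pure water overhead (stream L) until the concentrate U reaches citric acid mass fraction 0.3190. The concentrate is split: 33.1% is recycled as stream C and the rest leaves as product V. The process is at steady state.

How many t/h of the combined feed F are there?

1602 t/h

Overall citric acid balance (none leaves overhead): citric acid in fresh feed = citric acid in product, i.e. 1358×0.116 = (1−0.331)·U·0.319.
U = 157.53/(0.319×0.669) = 738.14 t/h.
Recycle C = 0.331×738.14 = 244.33 t/h.
Combined feed F = 1358 + 244.33 = 1602.3 t/h.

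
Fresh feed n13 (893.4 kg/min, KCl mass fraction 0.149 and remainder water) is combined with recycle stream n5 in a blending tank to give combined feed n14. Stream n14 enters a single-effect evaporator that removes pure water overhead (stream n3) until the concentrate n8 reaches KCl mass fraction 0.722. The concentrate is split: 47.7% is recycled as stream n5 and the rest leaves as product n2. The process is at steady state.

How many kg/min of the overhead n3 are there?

709 kg/min

Overall KCl balance (none leaves overhead): KCl in fresh feed = KCl in product, i.e. 893.4×0.149 = (1−0.477)·n8·0.722.
n8 = 133.12/(0.722×0.523) = 352.53 kg/min.
Recycle n5 = 0.477×352.53 = 168.16 kg/min.
Combined feed n14 = 893.4 + 168.16 = 1061.6 kg/min.
Overhead n3 = n14 − n8 = 1061.6 − 352.53 = 709.03 kg/min.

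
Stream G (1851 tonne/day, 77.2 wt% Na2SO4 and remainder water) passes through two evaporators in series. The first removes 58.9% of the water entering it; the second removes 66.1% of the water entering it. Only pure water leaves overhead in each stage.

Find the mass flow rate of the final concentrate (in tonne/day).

water in feed = 1851×0.228 = 422.03 tonne/day.
After stage 1: water left = (1−0.589)×422.03 = 173.45; stream total = 1602.4 tonne/day.
After stage 2: water left = (1−0.661)×173.45 = 58.801; final concentrate = 1487.8 tonne/day.

1488 tonne/day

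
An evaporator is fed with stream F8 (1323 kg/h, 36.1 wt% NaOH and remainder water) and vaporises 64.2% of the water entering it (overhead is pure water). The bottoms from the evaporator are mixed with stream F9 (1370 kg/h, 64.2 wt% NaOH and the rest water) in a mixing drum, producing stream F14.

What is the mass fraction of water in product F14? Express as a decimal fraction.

0.3688

Vapour removed = 0.642×0.639×1323 = 542.74 kg/h; concentrate = 780.26 kg/h.
water reaching the mixer = 302.65 (from concentrate) + 1370×0.358 = 793.11 kg/h.
Product flow = 780.26 + 1370 = 2150.3 kg/h; water fraction = 0.3688.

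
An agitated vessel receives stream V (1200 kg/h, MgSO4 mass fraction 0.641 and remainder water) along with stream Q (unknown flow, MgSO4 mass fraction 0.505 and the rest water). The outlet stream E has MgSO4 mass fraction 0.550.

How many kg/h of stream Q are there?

Let Q be the unknown flow. Total out = 1200 + Q.
MgSO4 balance: 769.2 + 0.505·Q = 0.550·(1200 + Q)
(0.505 − 0.550)·Q = 0.550×1200 − 769.2 = -109.2
Q = -109.2 / -0.045 = 2426.7 kg/h

2427 kg/h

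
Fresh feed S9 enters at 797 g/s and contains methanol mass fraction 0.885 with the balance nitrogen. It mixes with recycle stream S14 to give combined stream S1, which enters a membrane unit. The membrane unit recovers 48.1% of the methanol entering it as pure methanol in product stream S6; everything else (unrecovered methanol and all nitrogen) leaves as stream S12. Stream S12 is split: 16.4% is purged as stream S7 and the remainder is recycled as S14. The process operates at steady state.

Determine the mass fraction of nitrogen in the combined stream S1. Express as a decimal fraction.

nitrogen enters only via S9 and leaves only via the purge: 797×0.115 = 0.164×(nitrogen in S12), and the membrane unit passes all nitrogen, so nitrogen in S1 = nitrogen in S12 = 558.87 g/s.
methanol in S1: m_A = 797×0.885 + (1−0.164)·(1−0.481)·m_A, so m_A = 705.35/0.5661 = 1245.9 g/s.
S1 = 1245.9 + 558.87 = 1804.8 g/s.
nitrogen fraction in S1 = 558.87/1804.8 = 0.310.

0.310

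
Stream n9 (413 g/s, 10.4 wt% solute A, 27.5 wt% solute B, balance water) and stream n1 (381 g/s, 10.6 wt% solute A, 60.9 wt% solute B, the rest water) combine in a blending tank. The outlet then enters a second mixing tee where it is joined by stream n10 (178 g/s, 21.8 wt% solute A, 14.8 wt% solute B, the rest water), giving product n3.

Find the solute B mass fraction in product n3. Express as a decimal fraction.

0.383

Overall, product flow = 972 g/s.
solute B in = 413×0.275 + 381×0.609 + 178×0.148 = 371.95 g/s.
solute B fraction in n3 = 0.383.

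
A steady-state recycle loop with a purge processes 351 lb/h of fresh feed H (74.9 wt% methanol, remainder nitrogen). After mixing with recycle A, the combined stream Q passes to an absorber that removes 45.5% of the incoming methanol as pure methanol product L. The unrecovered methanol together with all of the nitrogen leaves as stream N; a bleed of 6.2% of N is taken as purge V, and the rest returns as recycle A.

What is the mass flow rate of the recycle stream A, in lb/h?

nitrogen enters only via H and leaves only via the purge: 351×0.251 = 0.062×(nitrogen in N), and the absorber passes all nitrogen, so nitrogen in Q = nitrogen in N = 1421 lb/h.
methanol in Q: m_A = 351×0.749 + (1−0.062)·(1−0.455)·m_A, so m_A = 262.9/0.4888 = 537.86 lb/h.
N = (1−0.455)×537.86 + 1421 = 1714.1 lb/h.
Recycle A = (1−0.062)×1714.1 = 1607.8 lb/h.

1608 lb/h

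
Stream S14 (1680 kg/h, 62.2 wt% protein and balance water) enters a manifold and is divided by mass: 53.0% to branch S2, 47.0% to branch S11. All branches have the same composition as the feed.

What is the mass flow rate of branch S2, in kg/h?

890.4 kg/h

Branch S2 flow = 0.530×1680 = 890.4 kg/h.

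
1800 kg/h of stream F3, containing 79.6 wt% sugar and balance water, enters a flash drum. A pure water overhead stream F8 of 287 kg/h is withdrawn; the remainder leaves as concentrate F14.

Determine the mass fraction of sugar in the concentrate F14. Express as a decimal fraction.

sugar is not removed: 1800×0.796 = 1432.8 kg/h of sugar enters F14.
Concentrate = 1800 − 287 = 1513 kg/h.
Mass fraction = 1432.8/1513 = 0.947.

0.947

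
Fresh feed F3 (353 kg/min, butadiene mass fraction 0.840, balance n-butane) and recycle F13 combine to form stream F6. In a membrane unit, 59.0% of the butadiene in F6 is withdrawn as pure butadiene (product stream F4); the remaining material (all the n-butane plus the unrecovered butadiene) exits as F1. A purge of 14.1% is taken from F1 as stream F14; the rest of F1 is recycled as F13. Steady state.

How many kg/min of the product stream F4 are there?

270.1 kg/min

butadiene in F6: m_A = 353×0.840 + (1−0.141)·(1−0.590)·m_A, so m_A = 296.52/0.6478 = 457.73 kg/min.
Product F4 = 0.590×457.73 = 270.06 kg/min.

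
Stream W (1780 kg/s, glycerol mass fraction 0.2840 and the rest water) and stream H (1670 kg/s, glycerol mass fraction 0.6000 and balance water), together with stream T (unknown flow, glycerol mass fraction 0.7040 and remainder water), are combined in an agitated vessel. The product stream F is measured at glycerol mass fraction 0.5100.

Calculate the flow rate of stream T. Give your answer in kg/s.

1299 kg/s

Let T be the unknown flow. Total out = 3450 + T.
glycerol balance: 1507.5 + 0.704·T = 0.510·(3450 + T)
(0.704 − 0.510)·T = 0.510×3450 − 1507.5 = 251.98
T = 251.98 / 0.194 = 1298.9 kg/s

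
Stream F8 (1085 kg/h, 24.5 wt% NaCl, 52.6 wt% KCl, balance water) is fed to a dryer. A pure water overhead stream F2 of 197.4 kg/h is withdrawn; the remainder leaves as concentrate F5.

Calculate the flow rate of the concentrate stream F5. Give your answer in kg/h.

887.6 kg/h

Concentrate = 1085 − 197.4 = 887.6 kg/h.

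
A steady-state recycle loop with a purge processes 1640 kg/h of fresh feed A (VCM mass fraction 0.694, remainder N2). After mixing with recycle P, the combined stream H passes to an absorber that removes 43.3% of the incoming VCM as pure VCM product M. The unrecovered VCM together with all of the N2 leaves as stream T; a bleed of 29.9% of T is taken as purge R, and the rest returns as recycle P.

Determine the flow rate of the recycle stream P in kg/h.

1927 kg/h

N2 enters only via A and leaves only via the purge: 1640×0.306 = 0.299×(N2 in T), and the absorber passes all N2, so N2 in H = N2 in T = 1678.4 kg/h.
VCM in H: m_A = 1640×0.694 + (1−0.299)·(1−0.433)·m_A, so m_A = 1138.2/0.6025 = 1889 kg/h.
T = (1−0.433)×1889 + 1678.4 = 2749.4 kg/h.
Recycle P = (1−0.299)×2749.4 = 1927.4 kg/h.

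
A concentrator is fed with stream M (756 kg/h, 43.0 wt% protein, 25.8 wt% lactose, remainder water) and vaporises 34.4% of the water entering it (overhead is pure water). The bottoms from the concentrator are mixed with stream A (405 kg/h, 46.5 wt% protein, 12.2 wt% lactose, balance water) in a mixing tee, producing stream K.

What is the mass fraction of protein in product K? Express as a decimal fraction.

Vapour removed = 0.344×0.312×756 = 81.14 kg/h; concentrate = 674.86 kg/h.
protein reaching the mixer = 325.08 (from concentrate) + 405×0.465 = 513.4 kg/h.
Product flow = 674.86 + 405 = 1079.9 kg/h; protein fraction = 0.475.

0.475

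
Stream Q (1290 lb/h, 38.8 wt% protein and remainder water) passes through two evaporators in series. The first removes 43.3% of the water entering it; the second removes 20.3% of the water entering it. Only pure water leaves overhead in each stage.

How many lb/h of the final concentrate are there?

857.3 lb/h

water in feed = 1290×0.612 = 789.48 lb/h.
After stage 1: water left = (1−0.433)×789.48 = 447.64; stream total = 948.16 lb/h.
After stage 2: water left = (1−0.203)×447.64 = 356.77; final concentrate = 857.29 lb/h.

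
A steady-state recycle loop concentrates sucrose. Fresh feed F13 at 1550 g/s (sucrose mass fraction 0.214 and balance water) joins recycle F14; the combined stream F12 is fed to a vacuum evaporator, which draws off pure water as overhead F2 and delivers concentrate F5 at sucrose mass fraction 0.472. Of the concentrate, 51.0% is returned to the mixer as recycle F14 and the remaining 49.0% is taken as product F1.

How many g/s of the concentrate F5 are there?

1434 g/s

Overall sucrose balance (none leaves overhead): sucrose in fresh feed = sucrose in product, i.e. 1550×0.214 = (1−0.510)·F5·0.472.
F5 = 331.7/(0.472×0.490) = 1434.2 g/s.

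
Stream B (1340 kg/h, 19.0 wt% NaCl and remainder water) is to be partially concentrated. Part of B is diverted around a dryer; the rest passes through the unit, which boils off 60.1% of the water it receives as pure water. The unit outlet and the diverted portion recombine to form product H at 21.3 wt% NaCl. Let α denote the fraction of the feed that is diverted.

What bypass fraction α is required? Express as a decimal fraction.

0.778

All 1340×0.190 = 254.6 kg/h of NaCl reaches H, so H = 254.6/0.213 = 1195.3 kg/h and vapour = 144.69 kg/h.
The evaporator receives (1−α)·1340 of feed at 0.810 water and removes 0.601 of that water:
0.601×0.810×(1−α)×1340 = 144.69
(1−α) = 144.69/652.33 = 0.2218;  α = 0.7782.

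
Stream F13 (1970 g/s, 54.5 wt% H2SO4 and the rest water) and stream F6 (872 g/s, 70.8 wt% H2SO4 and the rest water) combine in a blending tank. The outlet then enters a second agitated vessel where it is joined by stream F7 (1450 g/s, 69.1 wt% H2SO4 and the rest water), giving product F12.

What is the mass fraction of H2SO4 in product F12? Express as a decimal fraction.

Overall, product flow = 4292 g/s.
H2SO4 in = 1970×0.545 + 872×0.708 + 1450×0.691 = 2693 g/s.
H2SO4 fraction in F12 = 0.627.

0.627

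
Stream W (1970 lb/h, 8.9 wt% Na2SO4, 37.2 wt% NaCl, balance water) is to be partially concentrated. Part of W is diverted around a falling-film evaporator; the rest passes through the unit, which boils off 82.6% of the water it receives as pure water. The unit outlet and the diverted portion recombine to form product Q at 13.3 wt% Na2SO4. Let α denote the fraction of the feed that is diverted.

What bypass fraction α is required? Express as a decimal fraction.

All 1970×0.089 = 175.33 lb/h of Na2SO4 reaches Q, so Q = 175.33/0.133 = 1318.3 lb/h and vapour = 651.73 lb/h.
The evaporator receives (1−α)·1970 of feed at 0.539 water and removes 0.826 of that water:
0.826×0.539×(1−α)×1970 = 651.73
(1−α) = 651.73/877.07 = 0.7431;  α = 0.2569.

0.257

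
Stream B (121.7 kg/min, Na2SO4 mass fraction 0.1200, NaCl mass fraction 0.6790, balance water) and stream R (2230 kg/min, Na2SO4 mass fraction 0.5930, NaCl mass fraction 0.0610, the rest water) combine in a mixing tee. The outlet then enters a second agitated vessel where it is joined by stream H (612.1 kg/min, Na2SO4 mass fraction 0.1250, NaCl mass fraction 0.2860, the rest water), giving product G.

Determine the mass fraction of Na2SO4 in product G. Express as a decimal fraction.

Overall, product flow = 2963.8 kg/min.
Na2SO4 in = 121.7×0.120 + 2230×0.593 + 612.1×0.125 = 1413.5 kg/min.
Na2SO4 fraction in G = 0.4769.

0.4769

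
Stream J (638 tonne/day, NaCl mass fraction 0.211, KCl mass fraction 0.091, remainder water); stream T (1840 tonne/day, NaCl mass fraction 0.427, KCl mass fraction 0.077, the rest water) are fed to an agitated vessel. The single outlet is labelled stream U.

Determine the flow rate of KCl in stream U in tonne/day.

KCl out = KCl in = 638×0.091 + 1840×0.077 = 199.74 tonne/day.

199.7 tonne/day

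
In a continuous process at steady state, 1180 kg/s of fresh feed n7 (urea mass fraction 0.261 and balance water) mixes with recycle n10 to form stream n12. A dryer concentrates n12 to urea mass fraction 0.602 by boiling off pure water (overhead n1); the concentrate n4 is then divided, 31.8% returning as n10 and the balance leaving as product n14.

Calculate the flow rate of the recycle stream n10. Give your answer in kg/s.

238.5 kg/s

Overall urea balance (none leaves overhead): urea in fresh feed = urea in product, i.e. 1180×0.261 = (1−0.318)·n4·0.602.
n4 = 307.98/(0.602×0.682) = 750.14 kg/s.
Recycle n10 = 0.318×750.14 = 238.54 kg/s.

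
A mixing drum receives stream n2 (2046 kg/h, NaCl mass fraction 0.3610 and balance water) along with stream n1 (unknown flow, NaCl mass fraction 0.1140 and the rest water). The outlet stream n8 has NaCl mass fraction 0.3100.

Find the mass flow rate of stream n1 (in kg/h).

Let n1 be the unknown flow. Total out = 2046 + n1.
NaCl balance: 738.61 + 0.114·n1 = 0.310·(2046 + n1)
(0.114 − 0.310)·n1 = 0.310×2046 − 738.61 = -104.35
n1 = -104.35 / -0.196 = 532.38 kg/h

532.4 kg/h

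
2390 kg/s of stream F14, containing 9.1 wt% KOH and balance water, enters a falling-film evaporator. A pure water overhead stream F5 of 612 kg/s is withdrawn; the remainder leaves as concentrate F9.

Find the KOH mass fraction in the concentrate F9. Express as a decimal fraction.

0.122

KOH is not removed: 2390×0.091 = 217.49 kg/s of KOH enters F9.
Concentrate = 2390 − 612 = 1778 kg/s.
Mass fraction = 217.49/1778 = 0.122.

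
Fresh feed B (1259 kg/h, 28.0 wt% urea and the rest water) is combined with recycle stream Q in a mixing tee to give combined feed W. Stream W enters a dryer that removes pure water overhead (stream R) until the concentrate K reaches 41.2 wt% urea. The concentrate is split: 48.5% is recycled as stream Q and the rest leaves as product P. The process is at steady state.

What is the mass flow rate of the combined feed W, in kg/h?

Overall urea balance (none leaves overhead): urea in fresh feed = urea in product, i.e. 1259×0.280 = (1−0.485)·K·0.412.
K = 352.52/(0.412×0.515) = 1661.4 kg/h.
Recycle Q = 0.485×1661.4 = 805.79 kg/h.
Combined feed W = 1259 + 805.79 = 2064.8 kg/h.

2065 kg/h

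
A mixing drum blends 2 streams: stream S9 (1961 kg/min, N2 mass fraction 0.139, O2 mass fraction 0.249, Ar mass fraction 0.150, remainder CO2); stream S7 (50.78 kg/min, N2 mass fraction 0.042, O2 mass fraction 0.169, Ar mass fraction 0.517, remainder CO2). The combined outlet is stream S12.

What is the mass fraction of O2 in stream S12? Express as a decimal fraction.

Total flow out = 1961 + 50.78 = 2011.8 kg/min.
O2 in = 1961×0.249 + 50.78×0.169 = 496.87 kg/min.
O2 mass fraction in S12 = 496.87/2011.8 = 0.247.

0.247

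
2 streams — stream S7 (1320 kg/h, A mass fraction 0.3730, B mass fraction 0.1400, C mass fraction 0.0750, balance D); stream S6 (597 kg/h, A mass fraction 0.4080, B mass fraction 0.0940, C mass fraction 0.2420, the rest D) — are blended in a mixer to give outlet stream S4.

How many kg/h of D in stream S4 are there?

D out = D in = 1320×0.412 + 597×0.256 = 696.67 kg/h.

696.7 kg/h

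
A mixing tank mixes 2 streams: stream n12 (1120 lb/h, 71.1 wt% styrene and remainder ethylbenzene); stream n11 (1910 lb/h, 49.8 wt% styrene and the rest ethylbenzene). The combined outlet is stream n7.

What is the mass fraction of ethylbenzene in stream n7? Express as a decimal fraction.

0.423

Total flow out = 1120 + 1910 = 3030 lb/h.
ethylbenzene in = 1120×0.289 + 1910×0.502 = 1282.5 lb/h.
ethylbenzene mass fraction in n7 = 1282.5/3030 = 0.423.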